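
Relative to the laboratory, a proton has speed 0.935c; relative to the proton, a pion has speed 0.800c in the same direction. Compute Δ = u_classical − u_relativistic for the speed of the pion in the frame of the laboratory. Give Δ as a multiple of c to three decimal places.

Galilean: u_cl = 0.800 + 0.935 = 1.7350.
Relativistic: u_rel = (0.800 + 0.935) / (1 + 0.800·0.935) = 1.7350/1.7480 = 0.9926.
Δ = 1.7350 − 0.9926 = 0.7424.
(The classical prediction exceeds c; the relativistic result does not.)

Δ = 0.742c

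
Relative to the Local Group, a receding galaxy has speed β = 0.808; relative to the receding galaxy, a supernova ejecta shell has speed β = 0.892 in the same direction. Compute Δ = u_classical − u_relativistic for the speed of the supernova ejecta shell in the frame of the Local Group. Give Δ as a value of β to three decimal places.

Galilean: u_cl = 0.892 + 0.808 = 1.7000.
Relativistic: u_rel = (0.892 + 0.808) / (1 + 0.892·0.808) = 1.7000/1.7207 = 0.9879.
Δ = 1.7000 − 0.9879 = 0.7121.
(The classical prediction exceeds c; the relativistic result does not.)

Δ = 0.712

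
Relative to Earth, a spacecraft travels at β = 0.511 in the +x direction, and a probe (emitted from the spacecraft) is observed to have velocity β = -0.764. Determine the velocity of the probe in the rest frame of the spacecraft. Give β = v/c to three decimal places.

Invert the composition law: u' = (u − v)/(1 − uv/c²).
u' = (-0.764 − 0.511) / (1 − (-0.764)(0.511)) = -1.2750/1.3904 = -0.9170.

β = -0.917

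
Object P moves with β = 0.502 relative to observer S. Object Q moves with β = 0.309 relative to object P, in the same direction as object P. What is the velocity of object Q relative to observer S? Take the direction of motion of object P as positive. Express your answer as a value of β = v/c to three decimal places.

With v = 0.502 and u' = 0.309 (in units of c),
u = (u' + v)/(1 + u'v/c²):
u = (0.309 + 0.502) / (1 + 0.309·0.502) = 0.8110/1.1551 = 0.7021

β = 0.702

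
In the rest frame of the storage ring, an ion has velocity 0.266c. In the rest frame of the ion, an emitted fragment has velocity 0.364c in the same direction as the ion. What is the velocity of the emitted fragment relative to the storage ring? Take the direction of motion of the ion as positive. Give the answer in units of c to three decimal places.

With v = 0.266 and u' = 0.364 (in units of c),
u = (u' + v)/(1 + u'v/c²):
u = (0.364 + 0.266) / (1 + 0.364·0.266) = 0.6300/1.0968 = 0.5744

0.574c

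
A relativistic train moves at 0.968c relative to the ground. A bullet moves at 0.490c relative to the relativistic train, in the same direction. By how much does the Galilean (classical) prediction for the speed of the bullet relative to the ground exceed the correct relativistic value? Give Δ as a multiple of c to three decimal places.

Galilean: u_cl = 0.490 + 0.968 = 1.4580.
Relativistic: u_rel = (0.490 + 0.968) / (1 + 0.490·0.968) = 1.4580/1.4743 = 0.9889.
Δ = 1.4580 − 0.9889 = 0.4691.
(The classical prediction exceeds c; the relativistic result does not.)

Δ = 0.469c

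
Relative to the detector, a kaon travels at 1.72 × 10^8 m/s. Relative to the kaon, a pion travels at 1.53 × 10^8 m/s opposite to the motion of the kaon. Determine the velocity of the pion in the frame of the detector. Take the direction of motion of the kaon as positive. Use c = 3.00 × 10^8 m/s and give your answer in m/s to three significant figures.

In units of c (dividing by 3.00 × 10^8 m/s): v = 0.573, u' = -0.510.
u = (u' + v)/(1 + u'v/c²):
u = (-0.510 + 0.573) / (1 + (-0.510)·0.573) = 0.0633/0.7076 = 0.0895
Converting back: u = 0.0895 × 3.00 × 10^8 m/s.

+2.69 × 10^7 m/s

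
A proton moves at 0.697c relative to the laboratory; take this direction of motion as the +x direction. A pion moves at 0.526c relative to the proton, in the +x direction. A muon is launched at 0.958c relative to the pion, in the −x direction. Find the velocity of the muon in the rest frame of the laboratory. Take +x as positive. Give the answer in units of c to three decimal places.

Apply u = (u' + v)/(1 + u'v/c²) successively, working outward toward the laboratory.
Start: velocity of the proton relative to the laboratory = 0.6970c.
Compose with the pion (u' = 0.526 in the proton frame): u_1 = (0.526 + 0.697) / (1 + 0.526·0.697) = 1.2230/1.3666 = 0.8949.
Compose with the muon (u' = -0.958 in the pion frame): u_2 = (-0.958 + 0.895) / (1 + (-0.958)·0.895) = -0.0631/0.1427 = -0.4422.

-0.442c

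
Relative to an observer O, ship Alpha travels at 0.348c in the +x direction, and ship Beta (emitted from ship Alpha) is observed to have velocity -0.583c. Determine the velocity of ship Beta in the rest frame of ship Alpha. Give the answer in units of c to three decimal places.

-0.774c

Invert the composition law: u' = (u − v)/(1 − uv/c²).
u' = (-0.583 − 0.348) / (1 − (-0.583)(0.348)) = -0.9310/1.2029 = -0.7740.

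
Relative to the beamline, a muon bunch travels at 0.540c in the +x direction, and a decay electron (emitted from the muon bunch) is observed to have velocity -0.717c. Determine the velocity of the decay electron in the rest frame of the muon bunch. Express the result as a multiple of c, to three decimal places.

-0.906c

Invert the composition law: u' = (u − v)/(1 − uv/c²).
u' = (-0.717 − 0.540) / (1 − (-0.717)(0.540)) = -1.2570/1.3872 = -0.9062.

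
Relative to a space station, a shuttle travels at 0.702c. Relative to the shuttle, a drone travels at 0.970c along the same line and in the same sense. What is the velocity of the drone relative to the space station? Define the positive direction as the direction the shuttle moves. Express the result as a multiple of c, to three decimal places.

With v = 0.702 and u' = 0.970 (in units of c),
u = (u' + v)/(1 + u'v/c²):
u = (0.970 + 0.702) / (1 + 0.970·0.702) = 1.6720/1.6809 = 0.9947

0.995c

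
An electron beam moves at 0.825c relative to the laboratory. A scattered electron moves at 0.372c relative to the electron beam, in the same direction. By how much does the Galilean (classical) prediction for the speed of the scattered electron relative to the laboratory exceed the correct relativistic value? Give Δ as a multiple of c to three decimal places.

Δ = 0.281c

Galilean: u_cl = 0.372 + 0.825 = 1.1970.
Relativistic: u_rel = (0.372 + 0.825) / (1 + 0.372·0.825) = 1.1970/1.3069 = 0.9159.
Δ = 1.1970 − 0.9159 = 0.2811.
(The classical prediction exceeds c; the relativistic result does not.)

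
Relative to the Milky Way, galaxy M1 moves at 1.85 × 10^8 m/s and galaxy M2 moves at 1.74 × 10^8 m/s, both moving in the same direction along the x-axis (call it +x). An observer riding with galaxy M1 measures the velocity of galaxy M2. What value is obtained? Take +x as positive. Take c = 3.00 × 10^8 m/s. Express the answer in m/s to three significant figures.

β_A = 0.617, β_B = 0.580 (dividing each by c = 3.00 × 10^8 m/s).
Transform to A's frame with the inverse velocity-addition law: u' = (u − v)/(1 − uv/c²), taking u = β_B and v = β_A.
u' = (0.580 − 0.617) / (1 − (0.617)(0.580)) = -0.0367/0.6423 = -0.0571.
u' = -0.0571 × 3.00 × 10^8 m/s.

-1.71 × 10^7 m/s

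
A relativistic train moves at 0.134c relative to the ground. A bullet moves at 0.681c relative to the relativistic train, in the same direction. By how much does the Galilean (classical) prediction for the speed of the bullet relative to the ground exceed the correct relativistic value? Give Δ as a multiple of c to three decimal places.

Galilean: u_cl = 0.681 + 0.134 = 0.8150.
Relativistic: u_rel = (0.681 + 0.134) / (1 + 0.681·0.134) = 0.8150/1.0913 = 0.7468.
Δ = 0.8150 − 0.7468 = 0.0682.

Δ = 0.068c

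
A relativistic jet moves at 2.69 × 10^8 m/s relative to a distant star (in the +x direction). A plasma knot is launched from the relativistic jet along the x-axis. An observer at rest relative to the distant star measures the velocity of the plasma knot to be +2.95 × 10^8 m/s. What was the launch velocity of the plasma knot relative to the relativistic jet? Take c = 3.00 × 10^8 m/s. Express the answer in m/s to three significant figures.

v = 0.897c, u = 0.983c.
Invert the composition law: u' = (u − v)/(1 − uv/c²).
u' = (0.983 − 0.897) / (1 − (0.983)(0.897)) = 0.0867/0.1183 = 0.7327.
u' = 0.7327 × 3.00 × 10^8 m/s.

+2.20 × 10^8 m/s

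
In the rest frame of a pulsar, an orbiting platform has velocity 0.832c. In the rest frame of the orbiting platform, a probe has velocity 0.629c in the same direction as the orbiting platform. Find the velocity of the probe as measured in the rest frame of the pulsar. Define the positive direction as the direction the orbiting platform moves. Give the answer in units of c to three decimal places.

0.959c

With v = 0.832 and u' = 0.629 (in units of c),
u = (u' + v)/(1 + u'v/c²):
u = (0.629 + 0.832) / (1 + 0.629·0.832) = 1.4610/1.5233 = 0.9591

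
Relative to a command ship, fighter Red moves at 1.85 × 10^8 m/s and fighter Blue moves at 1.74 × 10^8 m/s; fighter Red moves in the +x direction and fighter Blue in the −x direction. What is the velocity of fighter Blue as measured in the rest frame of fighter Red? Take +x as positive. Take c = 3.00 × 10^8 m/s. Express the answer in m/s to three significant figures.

β_A = 0.617, β_B = -0.580 (dividing each by c = 3.00 × 10^8 m/s).
Transform to A's frame with the inverse velocity-addition law: u' = (u − v)/(1 − uv/c²), taking u = β_B and v = β_A.
u' = (-0.580 − 0.617) / (1 − (0.617)(-0.580)) = -1.1967/1.3577 = -0.8814.
u' = -0.8814 × 3.00 × 10^8 m/s.

-2.64 × 10^8 m/s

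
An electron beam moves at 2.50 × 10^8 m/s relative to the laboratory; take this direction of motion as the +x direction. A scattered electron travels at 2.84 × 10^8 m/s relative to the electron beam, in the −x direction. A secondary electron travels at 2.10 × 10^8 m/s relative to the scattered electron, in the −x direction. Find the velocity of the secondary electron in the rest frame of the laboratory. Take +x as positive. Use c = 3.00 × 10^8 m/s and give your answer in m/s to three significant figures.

-2.70 × 10^8 m/s

Apply u = (u' + v)/(1 + u'v/c²) successively, working outward toward the laboratory.
(Dividing each given speed by c = 3.00 × 10^8 m/s to work in units of c.)
Start: velocity of the electron beam relative to the laboratory = 0.8333c.
Compose with the scattered electron (u' = -0.947 in the electron beam frame): u_1 = (-0.947 + 0.833) / (1 + (-0.947)·0.833) = -0.1133/0.2111 = -0.5368.
Compose with the secondary electron (u' = -0.700 in the scattered electron frame): u_2 = (-0.700 + (-0.537)) / (1 + (-0.700)·(-0.537)) = -1.2368/1.3758 = -0.8990.
So u = -0.8990 × 3.00 × 10^8 m/s.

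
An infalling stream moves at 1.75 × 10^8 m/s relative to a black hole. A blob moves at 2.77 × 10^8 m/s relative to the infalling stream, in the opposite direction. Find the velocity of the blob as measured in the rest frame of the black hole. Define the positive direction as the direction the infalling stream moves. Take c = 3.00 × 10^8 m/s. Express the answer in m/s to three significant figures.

-2.21 × 10^8 m/s

In units of c (dividing by 3.00 × 10^8 m/s): v = 0.583, u' = -0.923.
u = (u' + v)/(1 + u'v/c²):
u = (-0.923 + 0.583) / (1 + (-0.923)·0.583) = -0.3400/0.4614 = -0.7369
(Galilean addition would give -0.340c.)
Converting back: u = -0.7369 × 3.00 × 10^8 m/s.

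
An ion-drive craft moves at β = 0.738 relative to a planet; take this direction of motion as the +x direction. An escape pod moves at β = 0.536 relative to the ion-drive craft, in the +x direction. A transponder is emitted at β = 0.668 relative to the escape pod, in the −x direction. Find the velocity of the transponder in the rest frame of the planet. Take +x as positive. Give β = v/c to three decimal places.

β = +0.628

Apply u = (u' + v)/(1 + u'v/c²) successively, working outward toward the planet.
Start: velocity of the ion-drive craft relative to the planet = 0.7380c.
Compose with the escape pod (u' = 0.536 in the ion-drive craft frame): u_1 = (0.536 + 0.738) / (1 + 0.536·0.738) = 1.2740/1.3956 = 0.9129.
Compose with the transponder (u' = -0.668 in the escape pod frame): u_2 = (-0.668 + 0.913) / (1 + (-0.668)·0.913) = 0.2449/0.3902 = 0.6276.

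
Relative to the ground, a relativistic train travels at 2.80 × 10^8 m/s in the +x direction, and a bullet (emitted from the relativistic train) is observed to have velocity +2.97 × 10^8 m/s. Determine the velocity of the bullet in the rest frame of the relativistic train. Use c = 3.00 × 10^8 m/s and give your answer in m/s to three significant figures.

+2.24 × 10^8 m/s

v = 0.933c, u = 0.990c.
Invert the composition law: u' = (u − v)/(1 − uv/c²).
u' = (0.990 − 0.933) / (1 − (0.990)(0.933)) = 0.0567/0.0760 = 0.7456.
u' = 0.7456 × 3.00 × 10^8 m/s.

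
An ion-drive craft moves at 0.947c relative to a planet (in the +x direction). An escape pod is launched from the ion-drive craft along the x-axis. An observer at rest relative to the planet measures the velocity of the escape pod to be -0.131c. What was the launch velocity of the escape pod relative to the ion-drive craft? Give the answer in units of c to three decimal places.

Invert the composition law: u' = (u − v)/(1 − uv/c²).
u' = (-0.131 − 0.947) / (1 − (-0.131)(0.947)) = -1.0780/1.1241 = -0.9590.

-0.959c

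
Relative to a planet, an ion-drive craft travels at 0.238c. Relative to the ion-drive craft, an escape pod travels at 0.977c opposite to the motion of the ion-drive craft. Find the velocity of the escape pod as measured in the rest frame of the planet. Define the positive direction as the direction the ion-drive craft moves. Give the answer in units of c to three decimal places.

-0.963c

With v = 0.238 and u' = -0.977 (in units of c),
u = (u' + v)/(1 + u'v/c²):
u = (-0.977 + 0.238) / (1 + (-0.977)·0.238) = -0.7390/0.7675 = -0.9629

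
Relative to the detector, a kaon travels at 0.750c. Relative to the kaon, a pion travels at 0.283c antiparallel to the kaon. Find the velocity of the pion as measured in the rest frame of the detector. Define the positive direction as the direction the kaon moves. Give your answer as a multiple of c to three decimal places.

+0.593c

With v = 0.750 and u' = -0.283 (in units of c),
u = (u' + v)/(1 + u'v/c²):
u = (-0.283 + 0.750) / (1 + (-0.283)·0.750) = 0.4670/0.7877 = 0.5928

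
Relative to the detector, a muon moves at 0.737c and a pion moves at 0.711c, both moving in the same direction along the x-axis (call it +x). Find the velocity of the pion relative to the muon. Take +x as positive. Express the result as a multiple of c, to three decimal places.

-0.055c

β_A = 0.737, β_B = 0.711.
Transform to A's frame with the inverse velocity-addition law: u' = (u − v)/(1 − uv/c²), taking u = β_B and v = β_A.
u' = (0.711 − 0.737) / (1 − (0.737)(0.711)) = -0.0260/0.4760 = -0.0546.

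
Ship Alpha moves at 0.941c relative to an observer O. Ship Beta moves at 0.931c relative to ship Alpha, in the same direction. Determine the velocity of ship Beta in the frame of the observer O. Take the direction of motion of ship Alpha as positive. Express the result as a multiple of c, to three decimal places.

0.998c

With v = 0.941 and u' = 0.931 (in units of c),
u = (u' + v)/(1 + u'v/c²):
u = (0.931 + 0.941) / (1 + 0.931·0.941) = 1.8720/1.8761 = 0.9978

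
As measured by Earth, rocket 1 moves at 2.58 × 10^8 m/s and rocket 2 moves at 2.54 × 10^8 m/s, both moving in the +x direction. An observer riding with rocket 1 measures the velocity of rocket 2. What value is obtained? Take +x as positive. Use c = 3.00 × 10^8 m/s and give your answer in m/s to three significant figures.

β_A = 0.860, β_B = 0.847 (dividing each by c = 3.00 × 10^8 m/s).
Transform to A's frame with the inverse velocity-addition law: u' = (u − v)/(1 − uv/c²), taking u = β_B and v = β_A.
u' = (0.847 − 0.860) / (1 − (0.860)(0.847)) = -0.0133/0.2719 = -0.0490.
u' = -0.0490 × 3.00 × 10^8 m/s.

-1.47 × 10^7 m/s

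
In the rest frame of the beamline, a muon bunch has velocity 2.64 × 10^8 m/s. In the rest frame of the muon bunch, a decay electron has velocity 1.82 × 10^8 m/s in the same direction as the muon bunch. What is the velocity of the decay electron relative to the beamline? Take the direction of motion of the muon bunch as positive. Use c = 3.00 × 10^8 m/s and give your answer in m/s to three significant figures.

2.91 × 10^8 m/s

In units of c (dividing by 3.00 × 10^8 m/s): v = 0.880, u' = 0.607.
u = (u' + v)/(1 + u'v/c²):
u = (0.607 + 0.880) / (1 + 0.607·0.880) = 1.4867/1.5339 = 0.9692
Converting back: u = 0.9692 × 3.00 × 10^8 m/s.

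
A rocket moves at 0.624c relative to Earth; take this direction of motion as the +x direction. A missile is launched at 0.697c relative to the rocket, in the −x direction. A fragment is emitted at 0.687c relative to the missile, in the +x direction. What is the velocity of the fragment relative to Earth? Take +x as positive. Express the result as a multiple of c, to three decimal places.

+0.612c

Apply u = (u' + v)/(1 + u'v/c²) successively, working outward toward Earth.
Start: velocity of the rocket relative to Earth = 0.6240c.
Compose with the missile (u' = -0.697 in the rocket frame): u_1 = (-0.697 + 0.624) / (1 + (-0.697)·0.624) = -0.0730/0.5651 = -0.1292.
Compose with the fragment (u' = 0.687 in the missile frame): u_2 = (0.687 + (-0.129)) / (1 + 0.687·(-0.129)) = 0.5578/0.9112 = 0.6121.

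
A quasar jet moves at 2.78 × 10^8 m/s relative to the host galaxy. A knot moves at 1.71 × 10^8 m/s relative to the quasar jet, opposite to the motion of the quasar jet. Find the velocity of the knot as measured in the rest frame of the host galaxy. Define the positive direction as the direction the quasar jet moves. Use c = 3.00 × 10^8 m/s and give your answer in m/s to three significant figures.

In units of c (dividing by 3.00 × 10^8 m/s): v = 0.927, u' = -0.570.
u = (u' + v)/(1 + u'v/c²):
u = (-0.570 + 0.927) / (1 + (-0.570)·0.927) = 0.3567/0.4718 = 0.7560
(Galilean addition would give +0.357c.)
Converting back: u = 0.7560 × 3.00 × 10^8 m/s.

+2.27 × 10^8 m/s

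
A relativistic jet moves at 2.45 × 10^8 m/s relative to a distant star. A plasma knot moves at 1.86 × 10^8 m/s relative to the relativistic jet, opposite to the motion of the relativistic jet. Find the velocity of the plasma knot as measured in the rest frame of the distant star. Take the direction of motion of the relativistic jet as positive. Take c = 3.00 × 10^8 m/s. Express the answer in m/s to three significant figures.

+1.20 × 10^8 m/s

In units of c (dividing by 3.00 × 10^8 m/s): v = 0.817, u' = -0.620.
u = (u' + v)/(1 + u'v/c²):
u = (-0.620 + 0.817) / (1 + (-0.620)·0.817) = 0.1967/0.4937 = 0.3984
Converting back: u = 0.3984 × 3.00 × 10^8 m/s.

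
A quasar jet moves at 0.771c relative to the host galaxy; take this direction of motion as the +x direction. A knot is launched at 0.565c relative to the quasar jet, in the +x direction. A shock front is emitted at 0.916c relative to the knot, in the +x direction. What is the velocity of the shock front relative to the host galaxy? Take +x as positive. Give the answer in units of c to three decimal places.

Apply u = (u' + v)/(1 + u'v/c²) successively, working outward toward the host galaxy.
Start: velocity of the quasar jet relative to the host galaxy = 0.7710c.
Compose with the knot (u' = 0.565 in the quasar jet frame): u_1 = (0.565 + 0.771) / (1 + 0.565·0.771) = 1.3360/1.4356 = 0.9306.
Compose with the shock front (u' = 0.916 in the knot frame): u_2 = (0.916 + 0.931) / (1 + 0.916·0.931) = 1.8466/1.8524 = 0.9969.

0.997c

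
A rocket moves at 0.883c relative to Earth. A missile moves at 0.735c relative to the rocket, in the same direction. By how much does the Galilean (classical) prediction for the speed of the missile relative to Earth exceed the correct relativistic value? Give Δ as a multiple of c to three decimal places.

Galilean: u_cl = 0.735 + 0.883 = 1.6180.
Relativistic: u_rel = (0.735 + 0.883) / (1 + 0.735·0.883) = 1.6180/1.6490 = 0.9812.
Δ = 1.6180 − 0.9812 = 0.6368.
(The classical prediction exceeds c; the relativistic result does not.)

Δ = 0.637c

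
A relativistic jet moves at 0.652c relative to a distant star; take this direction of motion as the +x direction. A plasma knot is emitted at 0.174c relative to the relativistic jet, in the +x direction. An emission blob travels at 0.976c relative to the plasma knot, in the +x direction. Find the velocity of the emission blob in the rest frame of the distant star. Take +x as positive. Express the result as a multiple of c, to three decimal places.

Apply u = (u' + v)/(1 + u'v/c²) successively, working outward toward the distant star.
Start: velocity of the relativistic jet relative to the distant star = 0.6520c.
Compose with the plasma knot (u' = 0.174 in the relativistic jet frame): u_1 = (0.174 + 0.652) / (1 + 0.174·0.652) = 0.8260/1.1134 = 0.7418.
Compose with the emission blob (u' = 0.976 in the plasma knot frame): u_2 = (0.976 + 0.742) / (1 + 0.976·0.742) = 1.7178/1.7240 = 0.9964.

0.996c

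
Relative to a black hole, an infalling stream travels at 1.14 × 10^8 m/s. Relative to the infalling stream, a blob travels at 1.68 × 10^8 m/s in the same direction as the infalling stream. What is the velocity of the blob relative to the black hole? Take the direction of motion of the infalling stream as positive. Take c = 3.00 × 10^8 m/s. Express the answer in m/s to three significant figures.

2.33 × 10^8 m/s

In units of c (dividing by 3.00 × 10^8 m/s): v = 0.380, u' = 0.560.
u = (u' + v)/(1 + u'v/c²):
u = (0.560 + 0.380) / (1 + 0.560·0.380) = 0.9400/1.2128 = 0.7751
(Galilean addition would give +0.940c.)
Converting back: u = 0.7751 × 3.00 × 10^8 m/s.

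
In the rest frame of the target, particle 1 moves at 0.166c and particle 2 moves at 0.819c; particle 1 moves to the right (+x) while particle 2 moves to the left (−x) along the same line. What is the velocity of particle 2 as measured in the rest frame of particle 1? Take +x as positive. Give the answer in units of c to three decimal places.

β_A = 0.166, β_B = -0.819.
Transform to A's frame with the inverse velocity-addition law: u' = (u − v)/(1 − uv/c²), taking u = β_B and v = β_A.
u' = (-0.819 − 0.166) / (1 − (0.166)(-0.819)) = -0.9850/1.1360 = -0.8671.

-0.867c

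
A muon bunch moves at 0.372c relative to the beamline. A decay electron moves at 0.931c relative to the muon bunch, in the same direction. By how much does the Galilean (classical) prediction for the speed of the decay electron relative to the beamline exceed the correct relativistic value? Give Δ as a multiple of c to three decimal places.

Galilean: u_cl = 0.931 + 0.372 = 1.3030.
Relativistic: u_rel = (0.931 + 0.372) / (1 + 0.931·0.372) = 1.3030/1.3463 = 0.9678.
Δ = 1.3030 − 0.9678 = 0.3352.
(The classical prediction exceeds c; the relativistic result does not.)

Δ = 0.335c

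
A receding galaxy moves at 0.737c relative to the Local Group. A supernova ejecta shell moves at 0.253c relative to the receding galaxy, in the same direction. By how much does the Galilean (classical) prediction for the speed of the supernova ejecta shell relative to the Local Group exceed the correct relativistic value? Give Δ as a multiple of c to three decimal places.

Δ = 0.156c

Galilean: u_cl = 0.253 + 0.737 = 0.9900.
Relativistic: u_rel = (0.253 + 0.737) / (1 + 0.253·0.737) = 0.9900/1.1865 = 0.8344.
Δ = 0.9900 − 0.8344 = 0.1556.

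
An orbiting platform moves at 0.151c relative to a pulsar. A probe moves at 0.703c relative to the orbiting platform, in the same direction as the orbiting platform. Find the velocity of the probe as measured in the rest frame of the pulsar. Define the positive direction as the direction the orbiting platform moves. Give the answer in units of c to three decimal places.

With v = 0.151 and u' = 0.703 (in units of c),
u = (u' + v)/(1 + u'v/c²):
u = (0.703 + 0.151) / (1 + 0.703·0.151) = 0.8540/1.1062 = 0.7720
(Galilean addition would give +0.854c.)

0.772c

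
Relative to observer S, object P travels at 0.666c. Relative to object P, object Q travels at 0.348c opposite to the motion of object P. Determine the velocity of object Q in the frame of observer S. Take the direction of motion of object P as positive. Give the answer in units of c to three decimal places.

With v = 0.666 and u' = -0.348 (in units of c),
u = (u' + v)/(1 + u'v/c²):
u = (-0.348 + 0.666) / (1 + (-0.348)·0.666) = 0.3180/0.7682 = 0.4139
(Galilean addition would give +0.318c.)

+0.414c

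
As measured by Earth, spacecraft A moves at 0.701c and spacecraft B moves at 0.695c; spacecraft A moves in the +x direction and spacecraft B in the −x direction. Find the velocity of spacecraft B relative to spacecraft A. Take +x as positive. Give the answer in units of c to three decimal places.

β_A = 0.701, β_B = -0.695.
Transform to A's frame with the inverse velocity-addition law: u' = (u − v)/(1 − uv/c²), taking u = β_B and v = β_A.
u' = (-0.695 − 0.701) / (1 − (0.701)(-0.695)) = -1.3960/1.4872 = -0.9387.

-0.939c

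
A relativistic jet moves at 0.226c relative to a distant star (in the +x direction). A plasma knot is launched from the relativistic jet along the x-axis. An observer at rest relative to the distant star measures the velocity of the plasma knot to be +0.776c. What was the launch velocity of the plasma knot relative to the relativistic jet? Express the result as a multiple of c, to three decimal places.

Invert the composition law: u' = (u − v)/(1 − uv/c²).
u' = (0.776 − 0.226) / (1 − (0.776)(0.226)) = 0.5500/0.8246 = 0.6670.

+0.667c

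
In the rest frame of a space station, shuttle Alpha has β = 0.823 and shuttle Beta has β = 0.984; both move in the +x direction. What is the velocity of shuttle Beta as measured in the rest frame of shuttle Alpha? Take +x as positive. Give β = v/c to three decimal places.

β = +0.847

β_A = 0.823, β_B = 0.984.
Transform to A's frame with the inverse velocity-addition law: u' = (u − v)/(1 − uv/c²), taking u = β_B and v = β_A.
u' = (0.984 − 0.823) / (1 − (0.823)(0.984)) = 0.1610/0.1902 = 0.8466.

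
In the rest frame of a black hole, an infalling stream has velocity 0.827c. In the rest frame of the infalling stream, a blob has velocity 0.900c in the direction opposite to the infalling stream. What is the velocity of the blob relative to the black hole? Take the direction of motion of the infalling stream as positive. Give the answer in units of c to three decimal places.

With v = 0.827 and u' = -0.900 (in units of c),
u = (u' + v)/(1 + u'v/c²):
u = (-0.900 + 0.827) / (1 + (-0.900)·0.827) = -0.0730/0.2557 = -0.2855

-0.285c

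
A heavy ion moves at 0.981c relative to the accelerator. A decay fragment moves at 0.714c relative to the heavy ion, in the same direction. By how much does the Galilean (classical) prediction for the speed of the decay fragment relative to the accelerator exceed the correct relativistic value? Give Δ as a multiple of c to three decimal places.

Δ = 0.698c

Galilean: u_cl = 0.714 + 0.981 = 1.6950.
Relativistic: u_rel = (0.714 + 0.981) / (1 + 0.714·0.981) = 1.6950/1.7004 = 0.9968.
Δ = 1.6950 − 0.9968 = 0.6982.
(The classical prediction exceeds c; the relativistic result does not.)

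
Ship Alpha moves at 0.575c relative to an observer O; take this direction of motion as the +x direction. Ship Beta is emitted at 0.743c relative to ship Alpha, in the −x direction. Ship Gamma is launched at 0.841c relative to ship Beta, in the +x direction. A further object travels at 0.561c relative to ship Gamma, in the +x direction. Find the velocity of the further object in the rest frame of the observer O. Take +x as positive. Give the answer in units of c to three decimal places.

+0.915c

Apply u = (u' + v)/(1 + u'v/c²) successively, working outward toward the observer O.
Start: velocity of ship Alpha relative to the observer O = 0.5750c.
Compose with ship Beta (u' = -0.743 in ship Alpha frame): u_1 = (-0.743 + 0.575) / (1 + (-0.743)·0.575) = -0.1680/0.5728 = -0.2933.
Compose with ship Gamma (u' = 0.841 in ship Beta frame): u_2 = (0.841 + (-0.293)) / (1 + 0.841·(-0.293)) = 0.5477/0.7533 = 0.7270.
Compose with the further object (u' = 0.561 in ship Gamma frame): u_3 = (0.561 + 0.727) / (1 + 0.561·0.727) = 1.2880/1.4079 = 0.9149.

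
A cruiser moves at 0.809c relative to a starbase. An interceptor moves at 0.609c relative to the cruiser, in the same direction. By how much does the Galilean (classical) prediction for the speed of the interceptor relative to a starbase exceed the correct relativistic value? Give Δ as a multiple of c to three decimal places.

Δ = 0.468c

Galilean: u_cl = 0.609 + 0.809 = 1.4180.
Relativistic: u_rel = (0.609 + 0.809) / (1 + 0.609·0.809) = 1.4180/1.4927 = 0.9500.
Δ = 1.4180 − 0.9500 = 0.4680.
(The classical prediction exceeds c; the relativistic result does not.)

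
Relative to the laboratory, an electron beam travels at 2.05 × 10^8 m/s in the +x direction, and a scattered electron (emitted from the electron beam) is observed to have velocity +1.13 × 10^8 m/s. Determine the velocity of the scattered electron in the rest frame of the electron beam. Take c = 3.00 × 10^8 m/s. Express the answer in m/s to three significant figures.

v = 0.683c, u = 0.377c.
Invert the composition law: u' = (u − v)/(1 − uv/c²).
u' = (0.377 − 0.683) / (1 − (0.377)(0.683)) = -0.3067/0.7426 = -0.4130.
u' = -0.4130 × 3.00 × 10^8 m/s.

-1.24 × 10^8 m/s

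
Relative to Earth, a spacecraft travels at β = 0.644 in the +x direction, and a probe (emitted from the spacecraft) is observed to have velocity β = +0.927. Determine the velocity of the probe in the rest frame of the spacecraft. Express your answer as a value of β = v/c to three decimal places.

β = +0.702

Invert the composition law: u' = (u − v)/(1 − uv/c²).
u' = (0.927 − 0.644) / (1 − (0.927)(0.644)) = 0.2830/0.4030 = 0.7022.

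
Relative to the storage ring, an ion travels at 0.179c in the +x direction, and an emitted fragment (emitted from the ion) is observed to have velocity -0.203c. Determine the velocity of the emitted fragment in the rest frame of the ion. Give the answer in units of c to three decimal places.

-0.369c

Invert the composition law: u' = (u − v)/(1 − uv/c²).
u' = (-0.203 − 0.179) / (1 − (-0.203)(0.179)) = -0.3820/1.0363 = -0.3686.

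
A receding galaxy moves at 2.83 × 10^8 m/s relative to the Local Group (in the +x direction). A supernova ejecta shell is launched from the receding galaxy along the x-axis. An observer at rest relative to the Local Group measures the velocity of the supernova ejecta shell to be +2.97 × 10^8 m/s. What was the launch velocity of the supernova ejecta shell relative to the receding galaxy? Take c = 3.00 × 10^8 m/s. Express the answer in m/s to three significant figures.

v = 0.943c, u = 0.990c.
Invert the composition law: u' = (u − v)/(1 − uv/c²).
u' = (0.990 − 0.943) / (1 − (0.990)(0.943)) = 0.0467/0.0661 = 0.7060.
u' = 0.7060 × 3.00 × 10^8 m/s.

+2.12 × 10^8 m/s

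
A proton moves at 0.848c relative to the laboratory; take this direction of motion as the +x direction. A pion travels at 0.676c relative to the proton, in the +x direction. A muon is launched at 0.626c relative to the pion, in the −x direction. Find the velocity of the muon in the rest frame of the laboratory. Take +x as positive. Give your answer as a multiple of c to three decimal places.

Apply u = (u' + v)/(1 + u'v/c²) successively, working outward toward the laboratory.
Start: velocity of the proton relative to the laboratory = 0.8480c.
Compose with the pion (u' = 0.676 in the proton frame): u_1 = (0.676 + 0.848) / (1 + 0.676·0.848) = 1.5240/1.5732 = 0.9687.
Compose with the muon (u' = -0.626 in the pion frame): u_2 = (-0.626 + 0.969) / (1 + (-0.626)·0.969) = 0.3427/0.3936 = 0.8707.

+0.871c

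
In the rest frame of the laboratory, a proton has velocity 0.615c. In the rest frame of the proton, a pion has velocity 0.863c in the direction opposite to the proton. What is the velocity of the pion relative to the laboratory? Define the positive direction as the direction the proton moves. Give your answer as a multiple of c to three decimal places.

With v = 0.615 and u' = -0.863 (in units of c),
u = (u' + v)/(1 + u'v/c²):
u = (-0.863 + 0.615) / (1 + (-0.863)·0.615) = -0.2480/0.4693 = -0.5285

-0.528c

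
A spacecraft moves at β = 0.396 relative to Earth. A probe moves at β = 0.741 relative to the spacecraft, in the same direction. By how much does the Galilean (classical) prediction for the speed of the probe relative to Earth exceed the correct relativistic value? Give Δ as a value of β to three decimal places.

Galilean: u_cl = 0.741 + 0.396 = 1.1370.
Relativistic: u_rel = (0.741 + 0.396) / (1 + 0.741·0.396) = 1.1370/1.2934 = 0.8791.
Δ = 1.1370 − 0.8791 = 0.2579.
(The classical prediction exceeds c; the relativistic result does not.)

Δ = 0.258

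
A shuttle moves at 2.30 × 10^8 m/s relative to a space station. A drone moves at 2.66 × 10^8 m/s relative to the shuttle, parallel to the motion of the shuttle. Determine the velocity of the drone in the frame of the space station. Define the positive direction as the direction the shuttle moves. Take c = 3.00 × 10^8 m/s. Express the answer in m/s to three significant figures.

In units of c (dividing by 3.00 × 10^8 m/s): v = 0.767, u' = 0.887.
u = (u' + v)/(1 + u'v/c²):
u = (0.887 + 0.767) / (1 + 0.887·0.767) = 1.6533/1.6798 = 0.9843
(Galilean addition would give +1.653c, exceeding c.)
Converting back: u = 0.9843 × 3.00 × 10^8 m/s.

2.95 × 10^8 m/s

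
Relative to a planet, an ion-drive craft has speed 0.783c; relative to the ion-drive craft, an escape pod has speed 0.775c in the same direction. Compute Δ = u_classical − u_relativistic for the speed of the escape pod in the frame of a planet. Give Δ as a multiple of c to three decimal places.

Δ = 0.588c

Galilean: u_cl = 0.775 + 0.783 = 1.5580.
Relativistic: u_rel = (0.775 + 0.783) / (1 + 0.775·0.783) = 1.5580/1.6068 = 0.9696.
Δ = 1.5580 − 0.9696 = 0.5884.
(The classical prediction exceeds c; the relativistic result does not.)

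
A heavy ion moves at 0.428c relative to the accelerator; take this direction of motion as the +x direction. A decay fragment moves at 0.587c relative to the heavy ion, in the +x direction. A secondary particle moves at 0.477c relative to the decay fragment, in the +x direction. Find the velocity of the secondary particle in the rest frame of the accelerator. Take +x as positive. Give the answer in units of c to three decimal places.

Apply u = (u' + v)/(1 + u'v/c²) successively, working outward toward the accelerator.
Start: velocity of the heavy ion relative to the accelerator = 0.4280c.
Compose with the decay fragment (u' = 0.587 in the heavy ion frame): u_1 = (0.587 + 0.428) / (1 + 0.587·0.428) = 1.0150/1.2512 = 0.8112.
Compose with the secondary particle (u' = 0.477 in the decay fragment frame): u_2 = (0.477 + 0.811) / (1 + 0.477·0.811) = 1.2882/1.3869 = 0.9288.

0.929c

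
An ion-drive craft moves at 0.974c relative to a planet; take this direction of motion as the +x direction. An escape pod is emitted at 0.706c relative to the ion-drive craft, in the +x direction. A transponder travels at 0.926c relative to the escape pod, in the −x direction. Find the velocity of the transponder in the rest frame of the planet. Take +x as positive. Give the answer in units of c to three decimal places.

+0.888c

Apply u = (u' + v)/(1 + u'v/c²) successively, working outward toward the planet.
Start: velocity of the ion-drive craft relative to the planet = 0.9740c.
Compose with the escape pod (u' = 0.706 in the ion-drive craft frame): u_1 = (0.706 + 0.974) / (1 + 0.706·0.974) = 1.6800/1.6876 = 0.9955.
Compose with the transponder (u' = -0.926 in the escape pod frame): u_2 = (-0.926 + 0.995) / (1 + (-0.926)·0.995) = 0.0695/0.0782 = 0.8884.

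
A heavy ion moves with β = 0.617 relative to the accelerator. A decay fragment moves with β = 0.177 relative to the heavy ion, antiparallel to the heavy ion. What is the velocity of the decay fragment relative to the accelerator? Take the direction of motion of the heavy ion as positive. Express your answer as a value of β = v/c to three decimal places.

β = +0.494

With v = 0.617 and u' = -0.177 (in units of c),
u = (u' + v)/(1 + u'v/c²):
u = (-0.177 + 0.617) / (1 + (-0.177)·0.617) = 0.4400/0.8908 = 0.4939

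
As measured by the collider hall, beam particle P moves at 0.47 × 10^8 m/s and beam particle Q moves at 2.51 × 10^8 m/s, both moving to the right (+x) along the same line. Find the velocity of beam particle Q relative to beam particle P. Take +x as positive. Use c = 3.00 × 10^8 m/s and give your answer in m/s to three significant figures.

β_A = 0.157, β_B = 0.837 (dividing each by c = 3.00 × 10^8 m/s).
Transform to A's frame with the inverse velocity-addition law: u' = (u − v)/(1 − uv/c²), taking u = β_B and v = β_A.
u' = (0.837 − 0.157) / (1 − (0.157)(0.837)) = 0.6800/0.8689 = 0.7826.
u' = 0.7826 × 3.00 × 10^8 m/s.

+2.35 × 10^8 m/s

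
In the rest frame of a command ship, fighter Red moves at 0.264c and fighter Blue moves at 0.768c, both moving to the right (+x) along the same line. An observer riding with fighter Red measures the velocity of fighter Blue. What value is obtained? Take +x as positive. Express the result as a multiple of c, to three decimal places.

+0.632c

β_A = 0.264, β_B = 0.768.
Transform to A's frame with the inverse velocity-addition law: u' = (u − v)/(1 − uv/c²), taking u = β_B and v = β_A.
u' = (0.768 − 0.264) / (1 − (0.264)(0.768)) = 0.5040/0.7972 = 0.6322.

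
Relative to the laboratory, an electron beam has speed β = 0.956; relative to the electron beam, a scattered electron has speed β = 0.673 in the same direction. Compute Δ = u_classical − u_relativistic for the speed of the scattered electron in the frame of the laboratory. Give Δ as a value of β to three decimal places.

Δ = 0.638

Galilean: u_cl = 0.673 + 0.956 = 1.6290.
Relativistic: u_rel = (0.673 + 0.956) / (1 + 0.673·0.956) = 1.6290/1.6434 = 0.9912.
Δ = 1.6290 − 0.9912 = 0.6378.
(The classical prediction exceeds c; the relativistic result does not.)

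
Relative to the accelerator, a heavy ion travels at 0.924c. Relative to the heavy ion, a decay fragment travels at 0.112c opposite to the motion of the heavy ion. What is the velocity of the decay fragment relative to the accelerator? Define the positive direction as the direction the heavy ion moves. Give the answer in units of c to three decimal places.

With v = 0.924 and u' = -0.112 (in units of c),
u = (u' + v)/(1 + u'v/c²):
u = (-0.112 + 0.924) / (1 + (-0.112)·0.924) = 0.8120/0.8965 = 0.9057
(Galilean addition would give +0.812c.)

+0.906c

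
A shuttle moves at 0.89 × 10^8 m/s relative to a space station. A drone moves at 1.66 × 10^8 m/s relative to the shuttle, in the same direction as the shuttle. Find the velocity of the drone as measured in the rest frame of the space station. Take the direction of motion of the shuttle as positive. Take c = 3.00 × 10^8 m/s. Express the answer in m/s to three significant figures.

In units of c (dividing by 3.00 × 10^8 m/s): v = 0.297, u' = 0.553.
u = (u' + v)/(1 + u'v/c²):
u = (0.553 + 0.297) / (1 + 0.553·0.297) = 0.8500/1.1642 = 0.7301
Converting back: u = 0.7301 × 3.00 × 10^8 m/s.

2.19 × 10^8 m/s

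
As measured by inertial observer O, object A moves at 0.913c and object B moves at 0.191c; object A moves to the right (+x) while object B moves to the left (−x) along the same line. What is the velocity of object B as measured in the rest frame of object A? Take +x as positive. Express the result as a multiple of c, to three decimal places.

β_A = 0.913, β_B = -0.191.
Transform to A's frame with the inverse velocity-addition law: u' = (u − v)/(1 − uv/c²), taking u = β_B and v = β_A.
u' = (-0.191 − 0.913) / (1 − (0.913)(-0.191)) = -1.1040/1.1744 = -0.9401.

-0.940c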